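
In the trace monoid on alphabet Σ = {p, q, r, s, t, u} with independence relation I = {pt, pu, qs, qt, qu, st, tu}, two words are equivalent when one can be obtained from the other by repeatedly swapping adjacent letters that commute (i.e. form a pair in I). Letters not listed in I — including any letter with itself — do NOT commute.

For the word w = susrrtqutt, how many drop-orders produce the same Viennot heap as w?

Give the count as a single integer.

drop 0:s onto floor
drop 1:u onto {0:s}
drop 2:s onto {1:u}
drop 3:r onto {2:s}
drop 4:r onto {3:r}
drop 5:t onto {4:r}
drop 6:q onto {4:r}
drop 7:u onto {4:r}
drop 8:t onto {5:t}
drop 9:t onto {8:t}
ground layer = {0:s}
drop-orders for the pieces not yet dropped (sum over which currently-grounded one goes next):
  1 to go: {6} 1  {7} 1  {9} 1
  2 to go: {6,7} 2  {6,9} 2  {7,9} 2  {8,9} 1
  3 to go: {5,8,9} 1  {6,7,9} 6  {6,8,9} 3  {7,8,9} 3
  4 to go: {5,6,8,9} 4  {5,7,8,9} 4  {6,7,8,9} 12
  5 to go: {5,6,7,8,9} 20
  6 to go: {4,5,6,7,8,9} 20
  7 to go: {3,4,5,6,7,8,9} 20
  8 to go: {2,3,4,5,6,7,8,9} 20
  if 0:s drops first: 20 orders

20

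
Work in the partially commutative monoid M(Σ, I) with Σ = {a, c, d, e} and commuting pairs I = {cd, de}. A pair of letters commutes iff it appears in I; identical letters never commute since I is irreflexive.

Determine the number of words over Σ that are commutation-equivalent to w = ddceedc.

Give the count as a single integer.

drop 0:d onto floor
drop 1:d onto {0:d}
drop 2:c onto floor
drop 3:e onto {2:c}
drop 4:e onto {3:e}
drop 5:d onto {1:d}
drop 6:c onto {4:e}
ground layer = {0:d, 2:c}
drop-orders for the pieces not yet dropped (sum over which currently-grounded one goes next):
  1 to go: {5} 1  {6} 1
  2 to go: {1,5} 1  {4,6} 1  {5,6} 2
  3 to go: {0,1,5} 1  {1,5,6} 3  {3,4,6} 1  {4,5,6} 3
  4 to go: {0,1,5,6} 4  {1,4,5,6} 6  {2,3,4,6} 1  {3,4,5,6} 4
  5 to go: {0,1,4,5,6} 10  {1,3,4,5,6} 10  {2,3,4,5,6} 5
  if 0:d drops first: 15 orders
  if 2:c drops first: 20 orders
heap linearizations: 35

35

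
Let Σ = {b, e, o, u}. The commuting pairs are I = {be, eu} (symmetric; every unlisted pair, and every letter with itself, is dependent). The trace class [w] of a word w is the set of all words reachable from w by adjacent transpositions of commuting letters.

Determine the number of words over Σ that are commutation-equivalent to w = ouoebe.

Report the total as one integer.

drop 0:o onto floor
drop 1:u onto {0:o}
drop 2:o onto {1:u}
drop 3:e onto {2:o}
drop 4:b onto {2:o}
drop 5:e onto {3:e}
ground layer = {0:o}
drop-orders for the pieces not yet dropped (sum over which currently-grounded one goes next):
  1 to go: {4} 1  {5} 1
  2 to go: {3,5} 1  {4,5} 2
  3 to go: {3,4,5} 3
  4 to go: {2,3,4,5} 3
  if 0:o drops first: 3 orders

3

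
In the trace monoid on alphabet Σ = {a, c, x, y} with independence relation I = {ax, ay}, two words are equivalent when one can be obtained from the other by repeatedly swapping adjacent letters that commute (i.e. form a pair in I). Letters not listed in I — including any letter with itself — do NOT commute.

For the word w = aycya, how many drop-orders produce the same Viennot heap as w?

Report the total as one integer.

0(a) covers ∅
1(y) covers ∅
2(c) covers 0:a, 1:y
3(y) covers 2:c
4(a) covers 2:c
floor of heap: 0:a, 1:y
completions by unplaced set U, small U first (add the entries for U minus each lowest piece of U):
  |U|=1: {3}:1  {4}:1
  |U|=2: {3,4}:2
  |U|=3: {2,3,4}:2
  start at 0(a): 2
  start at 1(y): 2
sum over floor = 4

4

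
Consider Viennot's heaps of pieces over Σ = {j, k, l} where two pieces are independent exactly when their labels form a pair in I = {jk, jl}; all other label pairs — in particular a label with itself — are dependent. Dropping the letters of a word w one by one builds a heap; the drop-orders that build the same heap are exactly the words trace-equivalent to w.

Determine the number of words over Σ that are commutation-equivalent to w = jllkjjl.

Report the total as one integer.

35

0(j) covers ∅
1(l) covers ∅
2(l) covers 1:l
3(k) covers 2:l
4(j) covers 0:j
5(j) covers 4:j
6(l) covers 3:k
floor of heap: 0:j, 1:l
completions by unplaced set U, small U first (add the entries for U minus each lowest piece of U):
  |U|=1: {5}:1  {6}:1
  |U|=2: {3,6}:1  {4,5}:1  {5,6}:2
  |U|=3: {0,4,5}:1  {2,3,6}:1  {3,5,6}:3  {4,5,6}:3
  |U|=4: {0,4,5,6}:4  {1,2,3,6}:1  {2,3,5,6}:4  {3,4,5,6}:6
  |U|=5: {0,3,4,5,6}:10  {1,2,3,5,6}:5  {2,3,4,5,6}:10
  start at 0(j): 15
  start at 1(l): 20
sum over floor = 35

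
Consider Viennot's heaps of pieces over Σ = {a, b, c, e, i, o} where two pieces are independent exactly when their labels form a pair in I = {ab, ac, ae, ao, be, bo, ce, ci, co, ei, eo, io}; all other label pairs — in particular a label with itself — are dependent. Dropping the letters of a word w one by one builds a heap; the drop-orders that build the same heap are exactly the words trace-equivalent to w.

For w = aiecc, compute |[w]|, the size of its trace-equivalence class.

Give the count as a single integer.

0(a) covers ∅
1(i) covers 0:a
2(e) covers ∅
3(c) covers ∅
4(c) covers 3:c
floor of heap: 0:a, 2:e, 3:c
completions by unplaced set U, small U first (add the entries for U minus each lowest piece of U):
  |U|=1: {1}:1  {2}:1  {4}:1
  |U|=2: {0,1}:1  {1,2}:2  {1,4}:2  {2,4}:2  {3,4}:1
  |U|=3: {0,1,2}:3  {0,1,4}:3  {1,2,4}:6  {1,3,4}:3  {2,3,4}:3
  start at 0(a): 12
  start at 2(e): 6
  start at 3(c): 12
sum over floor = 30

30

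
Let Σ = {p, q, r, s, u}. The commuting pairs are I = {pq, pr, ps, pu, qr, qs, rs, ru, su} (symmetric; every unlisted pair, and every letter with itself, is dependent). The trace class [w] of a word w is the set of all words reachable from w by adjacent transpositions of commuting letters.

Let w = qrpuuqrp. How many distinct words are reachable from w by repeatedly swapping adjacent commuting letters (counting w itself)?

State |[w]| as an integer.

piece 0:q — minimal
piece 1:r — minimal
piece 2:p — minimal
piece 3:u rests on {0:q}
piece 4:u rests on {3:u}
piece 5:q rests on {4:u}
piece 6:r rests on {1:r}
piece 7:p rests on {2:p}
minimal pieces: {0:q, 1:r, 2:p}
ways to finish when only these pieces remain (= sum over removing one remaining piece with nothing left below it):
  1 left: {5}→1  {6}→1  {7}→1
  2 left: {1,6}→1  {2,7}→1  {4,5}→1  {5,6}→2  {5,7}→2  {6,7}→2
  3 left: {1,5,6}→3  {1,6,7}→3  {2,5,7}→3  {2,6,7}→3  {3,4,5}→1  {4,5,6}→3  {4,5,7}→3  {5,6,7}→6
  4 left: {0,3,4,5}→1  {1,2,6,7}→6  {1,4,5,6}→6  {1,5,6,7}→12  {2,4,5,7}→6  {2,5,6,7}→12  {3,4,5,6}→4  {3,4,5,7}→4  {4,5,6,7}→12
  5 left: {0,3,4,5,6}→5  {0,3,4,5,7}→5  {1,2,5,6,7}→30  {1,3,4,5,6}→10  {1,4,5,6,7}→30  {2,3,4,5,7}→10  {2,4,5,6,7}→30  {3,4,5,6,7}→20
  6 left: {0,1,3,4,5,6}→15  {0,2,3,4,5,7}→15  {0,3,4,5,6,7}→30  {1,2,4,5,6,7}→90  {1,3,4,5,6,7}→60  {2,3,4,5,6,7}→60
  placing 0:q first → 210 extensions
  placing 1:r first → 105 extensions
  placing 2:p first → 105 extensions
total linear extensions = 420

420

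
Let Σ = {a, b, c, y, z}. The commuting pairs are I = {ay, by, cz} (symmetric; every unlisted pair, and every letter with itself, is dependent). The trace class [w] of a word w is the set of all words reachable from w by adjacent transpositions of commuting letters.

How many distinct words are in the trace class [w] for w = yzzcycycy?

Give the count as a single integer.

3

0(y) covers ∅
1(z) covers 0:y
2(z) covers 1:z
3(c) covers 0:y
4(y) covers 2:z, 3:c
5(c) covers 4:y
6(y) covers 5:c
7(c) covers 6:y
8(y) covers 7:c
floor of heap: 0:y
completions by unplaced set U, small U first (add the entries for U minus each lowest piece of U):
  |U|=1: {8}:1
  |U|=2: {7,8}:1
  |U|=3: {6,7,8}:1
  |U|=4: {5,6,7,8}:1
  |U|=5: {4,5,6,7,8}:1
  |U|=6: {2,4,5,6,7,8}:1  {3,4,5,6,7,8}:1
  |U|=7: {1,2,4,5,6,7,8}:1  {2,3,4,5,6,7,8}:2
  start at 0(y): 3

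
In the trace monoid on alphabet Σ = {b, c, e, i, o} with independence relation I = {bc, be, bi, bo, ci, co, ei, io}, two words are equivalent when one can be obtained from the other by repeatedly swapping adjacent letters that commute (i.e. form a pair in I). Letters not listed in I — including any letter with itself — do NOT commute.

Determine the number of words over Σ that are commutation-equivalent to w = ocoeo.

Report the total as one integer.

3

piece 0:o — minimal
piece 1:c — minimal
piece 2:o rests on {0:o}
piece 3:e rests on {1:c, 2:o}
piece 4:o rests on {3:e}
minimal pieces: {0:o, 1:c}
ways to finish when only these pieces remain (= sum over removing one remaining piece with nothing left below it):
  1 left: {4}→1
  2 left: {3,4}→1
  3 left: {1,3,4}→1  {2,3,4}→1
  placing 0:o first → 2 extensions
  placing 1:c first → 1 extensions
total linear extensions = 3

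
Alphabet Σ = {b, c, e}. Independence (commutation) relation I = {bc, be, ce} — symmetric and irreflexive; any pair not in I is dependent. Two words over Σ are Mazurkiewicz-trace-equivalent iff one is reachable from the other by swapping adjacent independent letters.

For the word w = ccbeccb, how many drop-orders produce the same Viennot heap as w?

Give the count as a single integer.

105

piece 0:c — minimal
piece 1:c rests on {0:c}
piece 2:b — minimal
piece 3:e — minimal
piece 4:c rests on {1:c}
piece 5:c rests on {4:c}
piece 6:b rests on {2:b}
minimal pieces: {0:c, 2:b, 3:e}
ways to finish when only these pieces remain (= sum over removing one remaining piece with nothing left below it):
  1 left: {3}→1  {5}→1  {6}→1
  2 left: {2,6}→1  {3,5}→2  {3,6}→2  {4,5}→1  {5,6}→2
  3 left: {1,4,5}→1  {2,3,6}→3  {2,5,6}→3  {3,4,5}→3  {3,5,6}→6  {4,5,6}→3
  4 left: {0,1,4,5}→1  {1,3,4,5}→4  {1,4,5,6}→4  {2,3,5,6}→12  {2,4,5,6}→6  {3,4,5,6}→12
  5 left: {0,1,3,4,5}→5  {0,1,4,5,6}→5  {1,2,4,5,6}→10  {1,3,4,5,6}→20  {2,3,4,5,6}→30
  placing 0:c first → 60 extensions
  placing 2:b first → 30 extensions
  placing 3:e first → 15 extensions
total linear extensions = 105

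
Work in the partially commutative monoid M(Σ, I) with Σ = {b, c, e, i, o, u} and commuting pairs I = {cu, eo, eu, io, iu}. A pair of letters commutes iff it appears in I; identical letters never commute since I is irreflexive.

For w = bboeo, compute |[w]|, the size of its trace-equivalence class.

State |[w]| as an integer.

piece 0:b — minimal
piece 1:b rests on {0:b}
piece 2:o rests on {1:b}
piece 3:e rests on {1:b}
piece 4:o rests on {2:o}
minimal pieces: {0:b}
ways to finish when only these pieces remain (= sum over removing one remaining piece with nothing left below it):
  1 left: {3}→1  {4}→1
  2 left: {2,4}→1  {3,4}→2
  3 left: {2,3,4}→3
  placing 0:b first → 3 extensions

3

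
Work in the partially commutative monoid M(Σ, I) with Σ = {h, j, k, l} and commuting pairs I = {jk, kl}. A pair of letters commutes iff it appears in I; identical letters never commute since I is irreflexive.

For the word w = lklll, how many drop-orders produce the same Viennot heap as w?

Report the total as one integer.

5

drop 0:l onto floor
drop 1:k onto floor
drop 2:l onto {0:l}
drop 3:l onto {2:l}
drop 4:l onto {3:l}
ground layer = {0:l, 1:k}
drop-orders for the pieces not yet dropped (sum over which currently-grounded one goes next):
  1 to go: {1} 1  {4} 1
  2 to go: {1,4} 2  {3,4} 1
  3 to go: {1,3,4} 3  {2,3,4} 1
  if 0:l drops first: 4 orders
  if 1:k drops first: 1 orders
heap linearizations: 5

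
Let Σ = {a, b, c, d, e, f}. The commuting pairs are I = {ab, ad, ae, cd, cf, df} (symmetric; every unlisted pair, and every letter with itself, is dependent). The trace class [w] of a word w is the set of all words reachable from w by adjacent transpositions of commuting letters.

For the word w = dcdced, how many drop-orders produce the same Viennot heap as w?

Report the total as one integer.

6

#0=d has no predecessor
#1=c has no predecessor
#2=d depends on [0:d]
#3=c depends on [1:c]
#4=e depends on [2:d, 3:c]
#5=d depends on [4:e]
sources: [0:d, 1:c]
N(rest) = Σ N(rest − s) over sources s of rest; N(one piece) = 1:
  size 1 → [5]=1
  size 2 → [4,5]=1
  size 3 → [2,4,5]=1  [3,4,5]=1
  size 4 → [0,2,4,5]=1  [1,3,4,5]=1  [2,3,4,5]=2
  first=0(d) contributes 3
  first=1(c) contributes 3
|[w]| = 6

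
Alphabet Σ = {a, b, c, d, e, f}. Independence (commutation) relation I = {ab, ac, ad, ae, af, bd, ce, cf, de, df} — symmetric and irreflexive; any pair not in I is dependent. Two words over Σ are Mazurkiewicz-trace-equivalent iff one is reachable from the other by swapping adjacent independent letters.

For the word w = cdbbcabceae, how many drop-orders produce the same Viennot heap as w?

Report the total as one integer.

495

drop 0:c onto floor
drop 1:d onto {0:c}
drop 2:b onto {0:c}
drop 3:b onto {2:b}
drop 4:c onto {1:d, 3:b}
drop 5:a onto floor
drop 6:b onto {4:c}
drop 7:c onto {6:b}
drop 8:e onto {6:b}
drop 9:a onto {5:a}
drop 10:e onto {8:e}
ground layer = {0:c, 5:a}
drop-orders for the pieces not yet dropped (sum over which currently-grounded one goes next):
  1 to go: {7} 1  {9} 1  {10} 1
  2 to go: {5,9} 1  {7,9} 2  {7,10} 2  {8,10} 1  {9,10} 2
  3 to go: {5,7,9} 3  {5,9,10} 3  {7,8,10} 3  {7,9,10} 6  {8,9,10} 3
  4 to go: {5,7,9,10} 12  {5,8,9,10} 6  {6,7,8,10} 3  {7,8,9,10} 12
  5 to go: {4,6,7,8,10} 3  {5,7,8,9,10} 30  {6,7,8,9,10} 15
  6 to go: {1,4,6,7,8,10} 3  {3,4,6,7,8,10} 3  {4,6,7,8,9,10} 18  {5,6,7,8,9,10} 45
  7 to go: {1,3,4,6,7,8,10} 6  {1,4,6,7,8,9,10} 21  {2,3,4,6,7,8,10} 3  {3,4,6,7,8,9,10} 21  {4,5,6,7,8,9,10} 63
  8 to go: {1,2,3,4,6,7,8,10} 9  {1,3,4,6,7,8,9,10} 48  {1,4,5,6,7,8,9,10} 84  {2,3,4,6,7,8,9,10} 24  {3,4,5,6,7,8,9,10} 84
  9 to go: {0,1,2,3,4,6,7,8,10} 9  {1,2,3,4,6,7,8,9,10} 81  {1,3,4,5,6,7,8,9,10} 216  {2,3,4,5,6,7,8,9,10} 108
  if 0:c drops first: 405 orders
  if 5:a drops first: 90 orders
heap linearizations: 495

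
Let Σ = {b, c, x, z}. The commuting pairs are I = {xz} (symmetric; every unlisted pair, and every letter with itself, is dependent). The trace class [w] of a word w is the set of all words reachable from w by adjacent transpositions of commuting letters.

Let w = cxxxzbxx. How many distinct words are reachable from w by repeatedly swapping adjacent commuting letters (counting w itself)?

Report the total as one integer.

drop 0:c onto floor
drop 1:x onto {0:c}
drop 2:x onto {1:x}
drop 3:x onto {2:x}
drop 4:z onto {0:c}
drop 5:b onto {3:x, 4:z}
drop 6:x onto {5:b}
drop 7:x onto {6:x}
ground layer = {0:c}
drop-orders for the pieces not yet dropped (sum over which currently-grounded one goes next):
  1 to go: {7} 1
  2 to go: {6,7} 1
  3 to go: {5,6,7} 1
  4 to go: {3,5,6,7} 1  {4,5,6,7} 1
  5 to go: {2,3,5,6,7} 1  {3,4,5,6,7} 2
  6 to go: {1,2,3,5,6,7} 1  {2,3,4,5,6,7} 3
  if 0:c drops first: 4 orders

4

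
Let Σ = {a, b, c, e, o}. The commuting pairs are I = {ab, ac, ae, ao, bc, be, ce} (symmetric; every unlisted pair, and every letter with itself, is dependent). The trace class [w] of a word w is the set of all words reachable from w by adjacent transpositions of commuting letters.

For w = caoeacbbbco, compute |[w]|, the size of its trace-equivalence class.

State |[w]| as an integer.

#0=c has no predecessor
#1=a has no predecessor
#2=o depends on [0:c]
#3=e depends on [2:o]
#4=a depends on [1:a]
#5=c depends on [2:o]
#6=b depends on [2:o]
#7=b depends on [6:b]
#8=b depends on [7:b]
#9=c depends on [5:c]
#10=o depends on [3:e, 8:b, 9:c]
sources: [0:c, 1:a]
N(rest) = Σ N(rest − s) over sources s of rest; N(one piece) = 1:
  size 1 → [4]=1  [10]=1
  size 2 → [1,4]=1  [3,10]=1  [4,10]=2  [8,10]=1  [9,10]=1
  size 3 → [1,4,10]=3  [3,4,10]=3  [3,8,10]=2  [3,9,10]=2  [4,8,10]=3  [4,9,10]=3  [5,9,10]=1  [7,8,10]=1  [8,9,10]=2
  size 4 → [1,3,4,10]=6  [1,4,8,10]=6  [1,4,9,10]=6  [3,4,8,10]=8  [3,4,9,10]=8  [3,5,9,10]=3  [3,7,8,10]=3  [3,8,9,10]=6  [4,5,9,10]=4  [4,7,8,10]=4  [4,8,9,10]=8  [5,8,9,10]=3  [6,7,8,10]=1  [7,8,9,10]=3
  size 5 → [1,3,4,8,10]=20  [1,3,4,9,10]=20  [1,4,5,9,10]=10  [1,4,7,8,10]=10  [1,4,8,9,10]=20  [3,4,5,9,10]=15  [3,4,7,8,10]=15  [3,4,8,9,10]=30  [3,5,8,9,10]=12  [3,6,7,8,10]=4  [3,7,8,9,10]=12  [4,5,8,9,10]=15  [4,6,7,8,10]=5  [4,7,8,9,10]=15  [5,7,8,9,10]=6  [6,7,8,9,10]=4
  size 6 → [1,3,4,5,9,10]=45  [1,3,4,7,8,10]=45  [1,3,4,8,9,10]=90  [1,4,5,8,9,10]=45  [1,4,6,7,8,10]=15  [1,4,7,8,9,10]=45  [3,4,5,8,9,10]=72  [3,4,6,7,8,10]=24  [3,4,7,8,9,10]=72  [3,5,7,8,9,10]=30  [3,6,7,8,9,10]=20  [4,5,7,8,9,10]=36  [4,6,7,8,9,10]=24  [5,6,7,8,9,10]=10
  size 7 → [1,3,4,5,8,9,10]=252  [1,3,4,6,7,8,10]=84  [1,3,4,7,8,9,10]=252  [1,4,5,7,8,9,10]=126  [1,4,6,7,8,9,10]=84  [3,4,5,7,8,9,10]=210  [3,4,6,7,8,9,10]=140  [3,5,6,7,8,9,10]=60  [4,5,6,7,8,9,10]=70
  size 8 → [1,3,4,5,7,8,9,10]=840  [1,3,4,6,7,8,9,10]=560  [1,4,5,6,7,8,9,10]=280  [2,3,5,6,7,8,9,10]=60  [3,4,5,6,7,8,9,10]=480
  size 9 → [0,2,3,5,6,7,8,9,10]=60  [1,3,4,5,6,7,8,9,10]=2160  [2,3,4,5,6,7,8,9,10]=540
  first=0(c) contributes 2700
  first=1(a) contributes 600
|[w]| = 3300

3300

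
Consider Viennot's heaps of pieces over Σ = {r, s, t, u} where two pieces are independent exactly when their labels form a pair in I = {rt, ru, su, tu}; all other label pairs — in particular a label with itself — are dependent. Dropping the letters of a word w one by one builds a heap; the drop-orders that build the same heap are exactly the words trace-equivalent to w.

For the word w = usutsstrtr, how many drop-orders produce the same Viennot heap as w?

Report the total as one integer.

270

drop 0:u onto floor
drop 1:s onto floor
drop 2:u onto {0:u}
drop 3:t onto {1:s}
drop 4:s onto {3:t}
drop 5:s onto {4:s}
drop 6:t onto {5:s}
drop 7:r onto {5:s}
drop 8:t onto {6:t}
drop 9:r onto {7:r}
ground layer = {0:u, 1:s}
drop-orders for the pieces not yet dropped (sum over which currently-grounded one goes next):
  1 to go: {2} 1  {8} 1  {9} 1
  2 to go: {0,2} 1  {2,8} 2  {2,9} 2  {6,8} 1  {7,9} 1  {8,9} 2
  3 to go: {0,2,8} 3  {0,2,9} 3  {2,6,8} 3  {2,7,9} 3  {2,8,9} 6  {6,8,9} 3  {7,8,9} 3
  4 to go: {0,2,6,8} 6  {0,2,7,9} 6  {0,2,8,9} 12  {2,6,8,9} 12  {2,7,8,9} 12  {6,7,8,9} 6
  5 to go: {0,2,6,8,9} 30  {0,2,7,8,9} 30  {2,6,7,8,9} 30  {5,6,7,8,9} 6
  6 to go: {0,2,6,7,8,9} 90  {2,5,6,7,8,9} 36  {4,5,6,7,8,9} 6
  7 to go: {0,2,5,6,7,8,9} 126  {2,4,5,6,7,8,9} 42  {3,4,5,6,7,8,9} 6
  8 to go: {0,2,4,5,6,7,8,9} 168  {1,3,4,5,6,7,8,9} 6  {2,3,4,5,6,7,8,9} 48
  if 0:u drops first: 54 orders
  if 1:s drops first: 216 orders
heap linearizations: 270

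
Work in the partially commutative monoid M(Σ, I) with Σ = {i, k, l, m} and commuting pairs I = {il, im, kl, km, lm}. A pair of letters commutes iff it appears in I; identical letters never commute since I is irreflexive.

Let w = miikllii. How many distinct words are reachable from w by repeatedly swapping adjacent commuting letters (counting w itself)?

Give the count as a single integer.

168

piece 0:m — minimal
piece 1:i — minimal
piece 2:i rests on {1:i}
piece 3:k rests on {2:i}
piece 4:l — minimal
piece 5:l rests on {4:l}
piece 6:i rests on {3:k}
piece 7:i rests on {6:i}
minimal pieces: {0:m, 1:i, 4:l}
ways to finish when only these pieces remain (= sum over removing one remaining piece with nothing left below it):
  1 left: {0}→1  {5}→1  {7}→1
  2 left: {0,5}→2  {0,7}→2  {4,5}→1  {5,7}→2  {6,7}→1
  3 left: {0,4,5}→3  {0,5,7}→6  {0,6,7}→3  {3,6,7}→1  {4,5,7}→3  {5,6,7}→3
  4 left: {0,3,6,7}→4  {0,4,5,7}→12  {0,5,6,7}→12  {2,3,6,7}→1  {3,5,6,7}→4  {4,5,6,7}→6
  5 left: {0,2,3,6,7}→5  {0,3,5,6,7}→20  {0,4,5,6,7}→30  {1,2,3,6,7}→1  {2,3,5,6,7}→5  {3,4,5,6,7}→10
  6 left: {0,1,2,3,6,7}→6  {0,2,3,5,6,7}→30  {0,3,4,5,6,7}→60  {1,2,3,5,6,7}→6  {2,3,4,5,6,7}→15
  placing 0:m first → 21 extensions
  placing 1:i first → 105 extensions
  placing 4:l first → 42 extensions
total linear extensions = 168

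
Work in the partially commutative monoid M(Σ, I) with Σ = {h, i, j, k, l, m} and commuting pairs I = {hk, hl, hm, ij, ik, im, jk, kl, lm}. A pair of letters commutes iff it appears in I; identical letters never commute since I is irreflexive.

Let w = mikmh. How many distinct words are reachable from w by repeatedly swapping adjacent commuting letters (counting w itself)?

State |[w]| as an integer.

piece 0:m — minimal
piece 1:i — minimal
piece 2:k rests on {0:m}
piece 3:m rests on {2:k}
piece 4:h rests on {1:i}
minimal pieces: {0:m, 1:i}
ways to finish when only these pieces remain (= sum over removing one remaining piece with nothing left below it):
  1 left: {3}→1  {4}→1
  2 left: {1,4}→1  {2,3}→1  {3,4}→2
  3 left: {0,2,3}→1  {1,3,4}→3  {2,3,4}→3
  placing 0:m first → 6 extensions
  placing 1:i first → 4 extensions
total linear extensions = 10

10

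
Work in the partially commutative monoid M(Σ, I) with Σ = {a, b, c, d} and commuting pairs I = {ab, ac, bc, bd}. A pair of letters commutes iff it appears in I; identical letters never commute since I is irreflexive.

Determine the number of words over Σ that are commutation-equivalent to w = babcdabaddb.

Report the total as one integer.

0(b) covers ∅
1(a) covers ∅
2(b) covers 0:b
3(c) covers ∅
4(d) covers 1:a, 3:c
5(a) covers 4:d
6(b) covers 2:b
7(a) covers 5:a
8(d) covers 7:a
9(d) covers 8:d
10(b) covers 6:b
floor of heap: 0:b, 1:a, 3:c
completions by unplaced set U, small U first (add the entries for U minus each lowest piece of U):
  |U|=1: {9}:1  {10}:1
  |U|=2: {6,10}:1  {8,9}:1  {9,10}:2
  |U|=3: {2,6,10}:1  {6,9,10}:3  {7,8,9}:1  {8,9,10}:3
  |U|=4: {0,2,6,10}:1  {2,6,9,10}:4  {5,7,8,9}:1  {6,8,9,10}:6  {7,8,9,10}:4
  |U|=5: {0,2,6,9,10}:5  {2,6,8,9,10}:10  {4,5,7,8,9}:1  {5,7,8,9,10}:5  {6,7,8,9,10}:10
  |U|=6: {0,2,6,8,9,10}:15  {1,4,5,7,8,9}:1  {2,6,7,8,9,10}:20  {3,4,5,7,8,9}:1  {4,5,7,8,9,10}:6  {5,6,7,8,9,10}:15
  |U|=7: {0,2,6,7,8,9,10}:35  {1,3,4,5,7,8,9}:2  {1,4,5,7,8,9,10}:7  {2,5,6,7,8,9,10}:35  {3,4,5,7,8,9,10}:7  {4,5,6,7,8,9,10}:21
  |U|=8: {0,2,5,6,7,8,9,10}:70  {1,3,4,5,7,8,9,10}:16  {1,4,5,6,7,8,9,10}:28  {2,4,5,6,7,8,9,10}:56  {3,4,5,6,7,8,9,10}:28
  |U|=9: {0,2,4,5,6,7,8,9,10}:126  {1,2,4,5,6,7,8,9,10}:84  {1,3,4,5,6,7,8,9,10}:72  {2,3,4,5,6,7,8,9,10}:84
  start at 0(b): 240
  start at 1(a): 210
  start at 3(c): 210
sum over floor = 660

660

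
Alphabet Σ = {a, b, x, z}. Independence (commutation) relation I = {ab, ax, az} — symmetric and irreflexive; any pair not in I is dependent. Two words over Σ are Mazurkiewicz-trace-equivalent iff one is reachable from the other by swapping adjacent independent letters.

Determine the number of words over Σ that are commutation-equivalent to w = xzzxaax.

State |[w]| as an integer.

21

piece 0:x — minimal
piece 1:z rests on {0:x}
piece 2:z rests on {1:z}
piece 3:x rests on {2:z}
piece 4:a — minimal
piece 5:a rests on {4:a}
piece 6:x rests on {3:x}
minimal pieces: {0:x, 4:a}
ways to finish when only these pieces remain (= sum over removing one remaining piece with nothing left below it):
  1 left: {5}→1  {6}→1
  2 left: {3,6}→1  {4,5}→1  {5,6}→2
  3 left: {2,3,6}→1  {3,5,6}→3  {4,5,6}→3
  4 left: {1,2,3,6}→1  {2,3,5,6}→4  {3,4,5,6}→6
  5 left: {0,1,2,3,6}→1  {1,2,3,5,6}→5  {2,3,4,5,6}→10
  placing 0:x first → 15 extensions
  placing 4:a first → 6 extensions
total linear extensions = 21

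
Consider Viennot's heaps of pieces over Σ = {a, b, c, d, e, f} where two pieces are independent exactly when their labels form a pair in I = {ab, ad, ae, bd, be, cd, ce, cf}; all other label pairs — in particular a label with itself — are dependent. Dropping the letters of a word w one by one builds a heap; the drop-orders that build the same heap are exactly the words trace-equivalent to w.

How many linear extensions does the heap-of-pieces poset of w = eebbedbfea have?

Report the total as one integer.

70

#0=e has no predecessor
#1=e depends on [0:e]
#2=b has no predecessor
#3=b depends on [2:b]
#4=e depends on [1:e]
#5=d depends on [4:e]
#6=b depends on [3:b]
#7=f depends on [5:d, 6:b]
#8=e depends on [7:f]
#9=a depends on [7:f]
sources: [0:e, 2:b]
N(rest) = Σ N(rest − s) over sources s of rest; N(one piece) = 1:
  size 1 → [8]=1  [9]=1
  size 2 → [8,9]=2
  size 3 → [7,8,9]=2
  size 4 → [5,7,8,9]=2  [6,7,8,9]=2
  size 5 → [3,6,7,8,9]=2  [4,5,7,8,9]=2  [5,6,7,8,9]=4
  size 6 → [1,4,5,7,8,9]=2  [2,3,6,7,8,9]=2  [3,5,6,7,8,9]=6  [4,5,6,7,8,9]=6
  size 7 → [0,1,4,5,7,8,9]=2  [1,4,5,6,7,8,9]=8  [2,3,5,6,7,8,9]=8  [3,4,5,6,7,8,9]=12
  size 8 → [0,1,4,5,6,7,8,9]=10  [1,3,4,5,6,7,8,9]=20  [2,3,4,5,6,7,8,9]=20
  first=0(e) contributes 40
  first=2(b) contributes 30
|[w]| = 70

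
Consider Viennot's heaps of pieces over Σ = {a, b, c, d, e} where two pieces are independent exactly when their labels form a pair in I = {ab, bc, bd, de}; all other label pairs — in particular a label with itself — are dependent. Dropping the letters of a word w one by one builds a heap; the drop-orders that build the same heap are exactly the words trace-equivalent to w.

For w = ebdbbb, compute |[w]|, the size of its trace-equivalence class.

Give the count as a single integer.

6

#0=e has no predecessor
#1=b depends on [0:e]
#2=d has no predecessor
#3=b depends on [1:b]
#4=b depends on [3:b]
#5=b depends on [4:b]
sources: [0:e, 2:d]
N(rest) = Σ N(rest − s) over sources s of rest; N(one piece) = 1:
  size 1 → [2]=1  [5]=1
  size 2 → [2,5]=2  [4,5]=1
  size 3 → [2,4,5]=3  [3,4,5]=1
  size 4 → [1,3,4,5]=1  [2,3,4,5]=4
  first=0(e) contributes 5
  first=2(d) contributes 1
|[w]| = 6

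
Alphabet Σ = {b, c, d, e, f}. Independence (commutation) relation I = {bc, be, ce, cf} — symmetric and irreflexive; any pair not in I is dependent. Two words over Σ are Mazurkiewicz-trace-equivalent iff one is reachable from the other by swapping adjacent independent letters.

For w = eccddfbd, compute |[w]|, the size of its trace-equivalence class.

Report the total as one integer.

3

0(e) covers ∅
1(c) covers ∅
2(c) covers 1:c
3(d) covers 0:e, 2:c
4(d) covers 3:d
5(f) covers 4:d
6(b) covers 5:f
7(d) covers 6:b
floor of heap: 0:e, 1:c
completions by unplaced set U, small U first (add the entries for U minus each lowest piece of U):
  |U|=1: {7}:1
  |U|=2: {6,7}:1
  |U|=3: {5,6,7}:1
  |U|=4: {4,5,6,7}:1
  |U|=5: {3,4,5,6,7}:1
  |U|=6: {0,3,4,5,6,7}:1  {2,3,4,5,6,7}:1
  start at 0(e): 1
  start at 1(c): 2
sum over floor = 3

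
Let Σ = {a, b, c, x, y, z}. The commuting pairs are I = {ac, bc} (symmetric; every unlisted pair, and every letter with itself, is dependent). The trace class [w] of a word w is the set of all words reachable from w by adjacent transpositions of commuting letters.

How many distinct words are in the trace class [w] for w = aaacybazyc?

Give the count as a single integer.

0(a) covers ∅
1(a) covers 0:a
2(a) covers 1:a
3(c) covers ∅
4(y) covers 2:a, 3:c
5(b) covers 4:y
6(a) covers 5:b
7(z) covers 6:a
8(y) covers 7:z
9(c) covers 8:y
floor of heap: 0:a, 3:c
completions by unplaced set U, small U first (add the entries for U minus each lowest piece of U):
  |U|=1: {9}:1
  |U|=2: {8,9}:1
  |U|=3: {7,8,9}:1
  |U|=4: {6,7,8,9}:1
  |U|=5: {5,6,7,8,9}:1
  |U|=6: {4,5,6,7,8,9}:1
  |U|=7: {2,4,5,6,7,8,9}:1  {3,4,5,6,7,8,9}:1
  |U|=8: {1,2,4,5,6,7,8,9}:1  {2,3,4,5,6,7,8,9}:2
  start at 0(a): 3
  start at 3(c): 1
sum over floor = 4

4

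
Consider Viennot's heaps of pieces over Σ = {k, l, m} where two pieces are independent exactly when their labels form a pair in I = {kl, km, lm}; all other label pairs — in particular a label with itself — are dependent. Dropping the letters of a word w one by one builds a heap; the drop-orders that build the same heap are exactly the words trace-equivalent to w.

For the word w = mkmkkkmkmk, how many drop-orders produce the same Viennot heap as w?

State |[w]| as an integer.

210

0(m) covers ∅
1(k) covers ∅
2(m) covers 0:m
3(k) covers 1:k
4(k) covers 3:k
5(k) covers 4:k
6(m) covers 2:m
7(k) covers 5:k
8(m) covers 6:m
9(k) covers 7:k
floor of heap: 0:m, 1:k
completions by unplaced set U, small U first (add the entries for U minus each lowest piece of U):
  |U|=1: {8}:1  {9}:1
  |U|=2: {6,8}:1  {7,9}:1  {8,9}:2
  |U|=3: {2,6,8}:1  {5,7,9}:1  {6,8,9}:3  {7,8,9}:3
  |U|=4: {0,2,6,8}:1  {2,6,8,9}:4  {4,5,7,9}:1  {5,7,8,9}:4  {6,7,8,9}:6
  |U|=5: {0,2,6,8,9}:5  {2,6,7,8,9}:10  {3,4,5,7,9}:1  {4,5,7,8,9}:5  {5,6,7,8,9}:10
  |U|=6: {0,2,6,7,8,9}:15  {1,3,4,5,7,9}:1  {2,5,6,7,8,9}:20  {3,4,5,7,8,9}:6  {4,5,6,7,8,9}:15
  |U|=7: {0,2,5,6,7,8,9}:35  {1,3,4,5,7,8,9}:7  {2,4,5,6,7,8,9}:35  {3,4,5,6,7,8,9}:21
  |U|=8: {0,2,4,5,6,7,8,9}:70  {1,3,4,5,6,7,8,9}:28  {2,3,4,5,6,7,8,9}:56
  start at 0(m): 84
  start at 1(k): 126
sum over floor = 210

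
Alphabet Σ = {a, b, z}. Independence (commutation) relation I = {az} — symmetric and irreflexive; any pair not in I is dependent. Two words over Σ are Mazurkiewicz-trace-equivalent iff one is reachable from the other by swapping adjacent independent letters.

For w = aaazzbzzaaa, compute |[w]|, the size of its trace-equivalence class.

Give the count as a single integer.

100

#0=a has no predecessor
#1=a depends on [0:a]
#2=a depends on [1:a]
#3=z has no predecessor
#4=z depends on [3:z]
#5=b depends on [2:a, 4:z]
#6=z depends on [5:b]
#7=z depends on [6:z]
#8=a depends on [5:b]
#9=a depends on [8:a]
#10=a depends on [9:a]
sources: [0:a, 3:z]
N(rest) = Σ N(rest − s) over sources s of rest; N(one piece) = 1:
  size 1 → [7]=1  [10]=1
  size 2 → [6,7]=1  [7,10]=2  [9,10]=1
  size 3 → [6,7,10]=3  [7,9,10]=3  [8,9,10]=1
  size 4 → [6,7,9,10]=6  [7,8,9,10]=4
  size 5 → [6,7,8,9,10]=10
  size 6 → [5,6,7,8,9,10]=10
  size 7 → [2,5,6,7,8,9,10]=10  [4,5,6,7,8,9,10]=10
  size 8 → [1,2,5,6,7,8,9,10]=10  [2,4,5,6,7,8,9,10]=20  [3,4,5,6,7,8,9,10]=10
  size 9 → [0,1,2,5,6,7,8,9,10]=10  [1,2,4,5,6,7,8,9,10]=30  [2,3,4,5,6,7,8,9,10]=30
  first=0(a) contributes 60
  first=3(z) contributes 40
|[w]| = 100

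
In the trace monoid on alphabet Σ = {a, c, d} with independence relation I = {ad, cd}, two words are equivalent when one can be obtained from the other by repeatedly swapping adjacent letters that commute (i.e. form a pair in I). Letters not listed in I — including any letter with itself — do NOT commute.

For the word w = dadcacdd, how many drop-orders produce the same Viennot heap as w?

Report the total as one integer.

0(d) covers ∅
1(a) covers ∅
2(d) covers 0:d
3(c) covers 1:a
4(a) covers 3:c
5(c) covers 4:a
6(d) covers 2:d
7(d) covers 6:d
floor of heap: 0:d, 1:a
completions by unplaced set U, small U first (add the entries for U minus each lowest piece of U):
  |U|=1: {5}:1  {7}:1
  |U|=2: {4,5}:1  {5,7}:2  {6,7}:1
  |U|=3: {2,6,7}:1  {3,4,5}:1  {4,5,7}:3  {5,6,7}:3
  |U|=4: {0,2,6,7}:1  {1,3,4,5}:1  {2,5,6,7}:4  {3,4,5,7}:4  {4,5,6,7}:6
  |U|=5: {0,2,5,6,7}:5  {1,3,4,5,7}:5  {2,4,5,6,7}:10  {3,4,5,6,7}:10
  |U|=6: {0,2,4,5,6,7}:15  {1,3,4,5,6,7}:15  {2,3,4,5,6,7}:20
  start at 0(d): 35
  start at 1(a): 35
sum over floor = 70

70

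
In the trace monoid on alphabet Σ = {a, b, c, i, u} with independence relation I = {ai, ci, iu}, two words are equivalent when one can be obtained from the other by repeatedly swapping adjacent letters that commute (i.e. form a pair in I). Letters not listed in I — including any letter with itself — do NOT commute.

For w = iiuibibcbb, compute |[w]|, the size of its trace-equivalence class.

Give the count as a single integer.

4

drop 0:i onto floor
drop 1:i onto {0:i}
drop 2:u onto floor
drop 3:i onto {1:i}
drop 4:b onto {2:u, 3:i}
drop 5:i onto {4:b}
drop 6:b onto {5:i}
drop 7:c onto {6:b}
drop 8:b onto {7:c}
drop 9:b onto {8:b}
ground layer = {0:i, 2:u}
drop-orders for the pieces not yet dropped (sum over which currently-grounded one goes next):
  1 to go: {9} 1
  2 to go: {8,9} 1
  3 to go: {7,8,9} 1
  4 to go: {6,7,8,9} 1
  5 to go: {5,6,7,8,9} 1
  6 to go: {4,5,6,7,8,9} 1
  7 to go: {2,4,5,6,7,8,9} 1  {3,4,5,6,7,8,9} 1
  8 to go: {1,3,4,5,6,7,8,9} 1  {2,3,4,5,6,7,8,9} 2
  if 0:i drops first: 3 orders
  if 2:u drops first: 1 orders
heap linearizations: 4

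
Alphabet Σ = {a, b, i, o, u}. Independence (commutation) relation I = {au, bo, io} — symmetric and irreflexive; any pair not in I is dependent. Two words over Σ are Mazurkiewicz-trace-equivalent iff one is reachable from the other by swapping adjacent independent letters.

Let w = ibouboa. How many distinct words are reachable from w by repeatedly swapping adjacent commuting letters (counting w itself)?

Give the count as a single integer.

6

#0=i has no predecessor
#1=b depends on [0:i]
#2=o has no predecessor
#3=u depends on [1:b, 2:o]
#4=b depends on [3:u]
#5=o depends on [3:u]
#6=a depends on [4:b, 5:o]
sources: [0:i, 2:o]
N(rest) = Σ N(rest − s) over sources s of rest; N(one piece) = 1:
  size 1 → [6]=1
  size 2 → [4,6]=1  [5,6]=1
  size 3 → [4,5,6]=2
  size 4 → [3,4,5,6]=2
  size 5 → [1,3,4,5,6]=2  [2,3,4,5,6]=2
  first=0(i) contributes 4
  first=2(o) contributes 2
|[w]| = 6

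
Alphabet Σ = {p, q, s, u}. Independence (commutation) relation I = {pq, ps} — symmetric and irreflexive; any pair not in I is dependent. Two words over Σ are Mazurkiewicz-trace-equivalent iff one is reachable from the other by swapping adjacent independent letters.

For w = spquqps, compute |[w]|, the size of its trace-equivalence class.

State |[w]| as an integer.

piece 0:s — minimal
piece 1:p — minimal
piece 2:q rests on {0:s}
piece 3:u rests on {1:p, 2:q}
piece 4:q rests on {3:u}
piece 5:p rests on {3:u}
piece 6:s rests on {4:q}
minimal pieces: {0:s, 1:p}
ways to finish when only these pieces remain (= sum over removing one remaining piece with nothing left below it):
  1 left: {5}→1  {6}→1
  2 left: {4,6}→1  {5,6}→2
  3 left: {4,5,6}→3
  4 left: {3,4,5,6}→3
  5 left: {1,3,4,5,6}→3  {2,3,4,5,6}→3
  placing 0:s first → 6 extensions
  placing 1:p first → 3 extensions
total linear extensions = 9

9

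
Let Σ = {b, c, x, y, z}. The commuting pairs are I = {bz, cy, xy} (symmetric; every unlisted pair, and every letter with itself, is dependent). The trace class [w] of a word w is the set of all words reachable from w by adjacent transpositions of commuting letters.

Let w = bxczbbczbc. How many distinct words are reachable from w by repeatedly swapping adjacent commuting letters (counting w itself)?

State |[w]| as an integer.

drop 0:b onto floor
drop 1:x onto {0:b}
drop 2:c onto {1:x}
drop 3:z onto {2:c}
drop 4:b onto {2:c}
drop 5:b onto {4:b}
drop 6:c onto {3:z, 5:b}
drop 7:z onto {6:c}
drop 8:b onto {6:c}
drop 9:c onto {7:z, 8:b}
ground layer = {0:b}
drop-orders for the pieces not yet dropped (sum over which currently-grounded one goes next):
  1 to go: {9} 1
  2 to go: {7,9} 1  {8,9} 1
  3 to go: {7,8,9} 2
  4 to go: {6,7,8,9} 2
  5 to go: {3,6,7,8,9} 2  {5,6,7,8,9} 2
  6 to go: {3,5,6,7,8,9} 4  {4,5,6,7,8,9} 2
  7 to go: {3,4,5,6,7,8,9} 6
  8 to go: {2,3,4,5,6,7,8,9} 6
  if 0:b drops first: 6 orders

6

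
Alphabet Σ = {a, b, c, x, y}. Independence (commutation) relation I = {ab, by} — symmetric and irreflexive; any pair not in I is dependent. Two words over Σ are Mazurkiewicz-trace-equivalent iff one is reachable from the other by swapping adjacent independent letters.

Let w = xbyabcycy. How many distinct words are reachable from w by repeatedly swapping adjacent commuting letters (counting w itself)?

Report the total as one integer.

piece 0:x — minimal
piece 1:b rests on {0:x}
piece 2:y rests on {0:x}
piece 3:a rests on {2:y}
piece 4:b rests on {1:b}
piece 5:c rests on {3:a, 4:b}
piece 6:y rests on {5:c}
piece 7:c rests on {6:y}
piece 8:y rests on {7:c}
minimal pieces: {0:x}
ways to finish when only these pieces remain (= sum over removing one remaining piece with nothing left below it):
  1 left: {8}→1
  2 left: {7,8}→1
  3 left: {6,7,8}→1
  4 left: {5,6,7,8}→1
  5 left: {3,5,6,7,8}→1  {4,5,6,7,8}→1
  6 left: {1,4,5,6,7,8}→1  {2,3,5,6,7,8}→1  {3,4,5,6,7,8}→2
  7 left: {1,3,4,5,6,7,8}→3  {2,3,4,5,6,7,8}→3
  placing 0:x first → 6 extensions

6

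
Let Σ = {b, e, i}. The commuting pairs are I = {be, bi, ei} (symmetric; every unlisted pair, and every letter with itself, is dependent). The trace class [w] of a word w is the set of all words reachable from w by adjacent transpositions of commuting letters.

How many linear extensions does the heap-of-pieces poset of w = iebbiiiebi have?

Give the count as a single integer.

drop 0:i onto floor
drop 1:e onto floor
drop 2:b onto floor
drop 3:b onto {2:b}
drop 4:i onto {0:i}
drop 5:i onto {4:i}
drop 6:i onto {5:i}
drop 7:e onto {1:e}
drop 8:b onto {3:b}
drop 9:i onto {6:i}
ground layer = {0:i, 1:e, 2:b}
drop-orders for the pieces not yet dropped (sum over which currently-grounded one goes next):
  1 to go: {7} 1  {8} 1  {9} 1
  2 to go: {1,7} 1  {3,8} 1  {6,9} 1  {7,8} 2  {7,9} 2  {8,9} 2
  3 to go: {1,7,8} 3  {1,7,9} 3  {2,3,8} 1  {3,7,8} 3  {3,8,9} 3  {5,6,9} 1  {6,7,9} 3  {6,8,9} 3  {7,8,9} 6
  4 to go: {1,3,7,8} 6  {1,6,7,9} 6  {1,7,8,9} 12  {2,3,7,8} 4  {2,3,8,9} 4  {3,6,8,9} 6  {3,7,8,9} 12  {4,5,6,9} 1  {5,6,7,9} 4  {5,6,8,9} 4  {6,7,8,9} 12
  5 to go: {0,4,5,6,9} 1  {1,2,3,7,8} 10  {1,3,7,8,9} 30  {1,5,6,7,9} 10  {1,6,7,8,9} 30  {2,3,6,8,9} 10  {2,3,7,8,9} 20  {3,5,6,8,9} 10  {3,6,7,8,9} 30  {4,5,6,7,9} 5  {4,5,6,8,9} 5  {5,6,7,8,9} 20
  6 to go: {0,4,5,6,7,9} 6  {0,4,5,6,8,9} 6  {1,2,3,7,8,9} 60  {1,3,6,7,8,9} 90  {1,4,5,6,7,9} 15  {1,5,6,7,8,9} 60  {2,3,5,6,8,9} 20  {2,3,6,7,8,9} 60  {3,4,5,6,8,9} 15  {3,5,6,7,8,9} 60  {4,5,6,7,8,9} 30
  7 to go: {0,1,4,5,6,7,9} 21  {0,3,4,5,6,8,9} 21  {0,4,5,6,7,8,9} 42  {1,2,3,6,7,8,9} 210  {1,3,5,6,7,8,9} 210  {1,4,5,6,7,8,9} 105  {2,3,4,5,6,8,9} 35  {2,3,5,6,7,8,9} 140  {3,4,5,6,7,8,9} 105
  8 to go: {0,1,4,5,6,7,8,9} 168  {0,2,3,4,5,6,8,9} 56  {0,3,4,5,6,7,8,9} 168  {1,2,3,5,6,7,8,9} 560  {1,3,4,5,6,7,8,9} 420  {2,3,4,5,6,7,8,9} 280
  if 0:i drops first: 1260 orders
  if 1:e drops first: 504 orders
  if 2:b drops first: 756 orders
heap linearizations: 2520

2520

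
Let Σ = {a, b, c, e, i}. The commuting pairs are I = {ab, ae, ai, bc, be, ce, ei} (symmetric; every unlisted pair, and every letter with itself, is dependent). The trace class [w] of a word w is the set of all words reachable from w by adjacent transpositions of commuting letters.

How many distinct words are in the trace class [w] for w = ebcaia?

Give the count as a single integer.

54

piece 0:e — minimal
piece 1:b — minimal
piece 2:c — minimal
piece 3:a rests on {2:c}
piece 4:i rests on {1:b, 2:c}
piece 5:a rests on {3:a}
minimal pieces: {0:e, 1:b, 2:c}
ways to finish when only these pieces remain (= sum over removing one remaining piece with nothing left below it):
  1 left: {0}→1  {4}→1  {5}→1
  2 left: {0,4}→2  {0,5}→2  {1,4}→1  {3,5}→1  {4,5}→2
  3 left: {0,1,4}→3  {0,3,5}→3  {0,4,5}→6  {1,4,5}→3  {3,4,5}→3
  4 left: {0,1,4,5}→12  {0,3,4,5}→12  {1,3,4,5}→6  {2,3,4,5}→3
  placing 0:e first → 9 extensions
  placing 1:b first → 15 extensions
  placing 2:c first → 30 extensions
total linear extensions = 54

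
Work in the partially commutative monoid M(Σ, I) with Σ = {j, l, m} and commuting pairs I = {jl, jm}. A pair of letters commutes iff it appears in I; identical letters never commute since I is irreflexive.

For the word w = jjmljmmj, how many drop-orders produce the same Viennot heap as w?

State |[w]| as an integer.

70

#0=j has no predecessor
#1=j depends on [0:j]
#2=m has no predecessor
#3=l depends on [2:m]
#4=j depends on [1:j]
#5=m depends on [3:l]
#6=m depends on [5:m]
#7=j depends on [4:j]
sources: [0:j, 2:m]
N(rest) = Σ N(rest − s) over sources s of rest; N(one piece) = 1:
  size 1 → [6]=1  [7]=1
  size 2 → [4,7]=1  [5,6]=1  [6,7]=2
  size 3 → [1,4,7]=1  [3,5,6]=1  [4,6,7]=3  [5,6,7]=3
  size 4 → [0,1,4,7]=1  [1,4,6,7]=4  [2,3,5,6]=1  [3,5,6,7]=4  [4,5,6,7]=6
  size 5 → [0,1,4,6,7]=5  [1,4,5,6,7]=10  [2,3,5,6,7]=5  [3,4,5,6,7]=10
  size 6 → [0,1,4,5,6,7]=15  [1,3,4,5,6,7]=20  [2,3,4,5,6,7]=15
  first=0(j) contributes 35
  first=2(m) contributes 35
|[w]| = 70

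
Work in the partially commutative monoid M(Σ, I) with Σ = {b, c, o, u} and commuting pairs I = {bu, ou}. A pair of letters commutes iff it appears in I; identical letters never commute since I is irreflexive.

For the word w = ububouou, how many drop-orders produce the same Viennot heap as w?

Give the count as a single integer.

#0=u has no predecessor
#1=b has no predecessor
#2=u depends on [0:u]
#3=b depends on [1:b]
#4=o depends on [3:b]
#5=u depends on [2:u]
#6=o depends on [4:o]
#7=u depends on [5:u]
sources: [0:u, 1:b]
N(rest) = Σ N(rest − s) over sources s of rest; N(one piece) = 1:
  size 1 → [6]=1  [7]=1
  size 2 → [4,6]=1  [5,7]=1  [6,7]=2
  size 3 → [2,5,7]=1  [3,4,6]=1  [4,6,7]=3  [5,6,7]=3
  size 4 → [0,2,5,7]=1  [1,3,4,6]=1  [2,5,6,7]=4  [3,4,6,7]=4  [4,5,6,7]=6
  size 5 → [0,2,5,6,7]=5  [1,3,4,6,7]=5  [2,4,5,6,7]=10  [3,4,5,6,7]=10
  size 6 → [0,2,4,5,6,7]=15  [1,3,4,5,6,7]=15  [2,3,4,5,6,7]=20
  first=0(u) contributes 35
  first=1(b) contributes 35
|[w]| = 70

70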